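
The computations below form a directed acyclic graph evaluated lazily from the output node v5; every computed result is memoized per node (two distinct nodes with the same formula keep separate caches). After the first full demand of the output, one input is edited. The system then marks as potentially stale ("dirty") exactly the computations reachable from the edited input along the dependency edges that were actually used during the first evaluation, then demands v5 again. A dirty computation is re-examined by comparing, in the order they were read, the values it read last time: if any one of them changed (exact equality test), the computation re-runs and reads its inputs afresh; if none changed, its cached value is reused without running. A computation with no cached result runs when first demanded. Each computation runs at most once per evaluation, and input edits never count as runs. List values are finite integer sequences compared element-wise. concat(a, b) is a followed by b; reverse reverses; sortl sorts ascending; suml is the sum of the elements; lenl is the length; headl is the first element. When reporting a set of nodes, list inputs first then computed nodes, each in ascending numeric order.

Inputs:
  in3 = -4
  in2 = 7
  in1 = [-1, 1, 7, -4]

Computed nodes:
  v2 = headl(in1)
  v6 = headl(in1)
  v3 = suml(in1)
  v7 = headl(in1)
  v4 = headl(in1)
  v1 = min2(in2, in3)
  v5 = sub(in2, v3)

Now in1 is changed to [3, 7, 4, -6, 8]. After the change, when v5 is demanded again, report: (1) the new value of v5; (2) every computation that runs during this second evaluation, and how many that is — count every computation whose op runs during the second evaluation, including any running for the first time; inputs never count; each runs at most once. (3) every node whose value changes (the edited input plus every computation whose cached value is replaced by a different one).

First demand of the output computes:
  v3 = suml([-1, 1, 7, -4]) = 3
  v5 = sub(7, 3) = 4

After the edit, cleaning proceeds:
  v3: a read changed (in1 [-1, 1, 7, -4]->[3, 7, 4, -6, 8]) — executes, giving 16.
  v5: a read changed (v3 3->16) — executes, giving -9.

Demanding v5 again yields -9.
2 computations run: v3, v5.
The nodes whose values change: in1, v3, v5.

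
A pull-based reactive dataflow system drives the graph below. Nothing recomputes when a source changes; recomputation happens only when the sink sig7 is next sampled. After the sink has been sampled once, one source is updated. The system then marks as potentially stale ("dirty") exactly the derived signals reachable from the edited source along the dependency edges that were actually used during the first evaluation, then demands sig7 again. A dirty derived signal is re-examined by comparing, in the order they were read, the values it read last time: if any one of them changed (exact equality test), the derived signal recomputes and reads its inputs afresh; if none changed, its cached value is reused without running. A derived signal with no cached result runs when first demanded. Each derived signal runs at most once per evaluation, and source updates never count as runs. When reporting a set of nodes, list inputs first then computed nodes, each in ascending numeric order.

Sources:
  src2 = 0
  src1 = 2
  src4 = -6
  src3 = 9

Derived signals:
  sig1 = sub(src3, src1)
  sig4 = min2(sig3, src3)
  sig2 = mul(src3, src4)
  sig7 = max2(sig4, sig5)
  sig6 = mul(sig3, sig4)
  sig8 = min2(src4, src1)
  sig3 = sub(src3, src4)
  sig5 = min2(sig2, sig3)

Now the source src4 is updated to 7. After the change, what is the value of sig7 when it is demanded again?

New value of sig7: 2.

First evaluation (everything demanded from the output):
  sig2 = mul(9, -6) = -54
  sig3 = sub(9, -6) = 15
  sig4 = min2(15, 9) = 9
  sig5 = min2(-54, 15) = -54
  sig7 = max2(9, -54) = 9

Propagation after the edit:
  sig2: runs — src4 -6->7; result 63.
  sig3: runs — src4 -6->7; result 2.
  sig4: runs — sig3 15->2; result 2.
  sig5: runs — sig2 -54->63; sig3 15->2; result 2.
  sig7: runs — sig4 9->2; sig5 -54->2; result 2.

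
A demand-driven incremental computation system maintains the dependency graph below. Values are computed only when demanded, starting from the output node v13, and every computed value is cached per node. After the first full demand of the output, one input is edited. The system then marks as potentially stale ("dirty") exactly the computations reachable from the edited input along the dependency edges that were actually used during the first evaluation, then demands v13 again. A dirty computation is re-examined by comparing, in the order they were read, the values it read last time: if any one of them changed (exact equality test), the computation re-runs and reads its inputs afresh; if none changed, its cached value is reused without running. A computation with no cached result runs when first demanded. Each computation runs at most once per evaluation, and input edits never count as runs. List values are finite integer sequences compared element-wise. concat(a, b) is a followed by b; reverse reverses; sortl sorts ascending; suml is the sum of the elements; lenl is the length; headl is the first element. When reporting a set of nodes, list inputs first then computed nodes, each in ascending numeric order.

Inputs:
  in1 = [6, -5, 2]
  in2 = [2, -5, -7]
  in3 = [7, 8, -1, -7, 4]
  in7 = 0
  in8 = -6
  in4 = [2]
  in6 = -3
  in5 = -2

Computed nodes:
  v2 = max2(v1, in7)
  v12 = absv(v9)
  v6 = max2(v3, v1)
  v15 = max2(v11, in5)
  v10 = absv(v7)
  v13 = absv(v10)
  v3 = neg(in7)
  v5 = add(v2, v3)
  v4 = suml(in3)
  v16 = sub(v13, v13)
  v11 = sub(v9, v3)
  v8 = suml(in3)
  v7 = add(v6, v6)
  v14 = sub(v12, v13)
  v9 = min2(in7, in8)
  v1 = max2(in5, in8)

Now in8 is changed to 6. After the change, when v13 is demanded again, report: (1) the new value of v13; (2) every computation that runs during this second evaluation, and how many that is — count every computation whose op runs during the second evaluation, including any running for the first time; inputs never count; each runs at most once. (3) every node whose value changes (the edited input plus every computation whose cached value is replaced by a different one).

First evaluation (everything demanded from the output):
  v1 = max2(-2, -6) = -2
  v3 = neg(0) = 0
  v6 = max2(0, -2) = 0
  v7 = add(0, 0) = 0
  v10 = absv(0) = 0
  v13 = absv(0) = 0

Propagation after the edit:
  v1: runs — in8 -6->6; result 6.
  v6: runs — v1 -2->6; result 6.
  v7: runs — v6 0->6; v6 0->6; result 12.
  v10: runs — v7 0->12; result 12.
  v13: runs — v10 0->12; result 12.

New value of v13: 12.
Computations that run: v1, v6, v7, v10, v13 — 5 in total.
Values that change: in8, v1, v6, v7, v10, v13.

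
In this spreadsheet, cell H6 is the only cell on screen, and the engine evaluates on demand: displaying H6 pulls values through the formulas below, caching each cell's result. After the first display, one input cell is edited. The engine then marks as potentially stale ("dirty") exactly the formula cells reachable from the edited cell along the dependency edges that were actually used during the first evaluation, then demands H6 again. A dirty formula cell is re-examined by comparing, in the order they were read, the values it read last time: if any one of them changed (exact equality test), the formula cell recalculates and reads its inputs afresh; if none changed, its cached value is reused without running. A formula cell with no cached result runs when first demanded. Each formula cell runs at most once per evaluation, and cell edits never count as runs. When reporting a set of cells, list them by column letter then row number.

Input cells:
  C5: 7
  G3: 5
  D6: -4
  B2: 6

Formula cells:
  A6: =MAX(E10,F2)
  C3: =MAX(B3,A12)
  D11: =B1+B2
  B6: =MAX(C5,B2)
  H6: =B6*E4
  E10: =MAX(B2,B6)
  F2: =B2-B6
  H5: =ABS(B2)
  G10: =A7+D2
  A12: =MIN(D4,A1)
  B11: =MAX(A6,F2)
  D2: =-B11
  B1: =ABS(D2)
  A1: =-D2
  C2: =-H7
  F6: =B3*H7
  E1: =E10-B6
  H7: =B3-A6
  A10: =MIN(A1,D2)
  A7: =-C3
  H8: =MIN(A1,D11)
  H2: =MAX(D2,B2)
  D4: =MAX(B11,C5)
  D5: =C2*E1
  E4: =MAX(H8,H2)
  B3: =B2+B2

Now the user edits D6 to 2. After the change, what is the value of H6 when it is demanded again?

Initial pass — values computed on the first demand:
  B6 = MAX(7, 6) = 7
  E10 = MAX(6, 7) = 7
  F2 = 6 - 7 = -1
  A6 = MAX(7, -1) = 7
  B11 = MAX(7, -1) = 7
  D2 = -(7) = -7
  A1 = -(-7) = 7
  B1 = ABS(-7) = 7
  D11 = 7 + 6 = 13
  H2 = MAX(-7, 6) = 6
  H8 = MIN(7, 13) = 7
  E4 = MAX(7, 6) = 7
  H6 = 7 * 7 = 49

Second demand — change propagation:
  no demanded computation ever read D6, so the edit dirties nothing and nothing runs.

The important point: nothing the output needs ever reads D6, so the edit is invisible to it.

H6 now evaluates to 49.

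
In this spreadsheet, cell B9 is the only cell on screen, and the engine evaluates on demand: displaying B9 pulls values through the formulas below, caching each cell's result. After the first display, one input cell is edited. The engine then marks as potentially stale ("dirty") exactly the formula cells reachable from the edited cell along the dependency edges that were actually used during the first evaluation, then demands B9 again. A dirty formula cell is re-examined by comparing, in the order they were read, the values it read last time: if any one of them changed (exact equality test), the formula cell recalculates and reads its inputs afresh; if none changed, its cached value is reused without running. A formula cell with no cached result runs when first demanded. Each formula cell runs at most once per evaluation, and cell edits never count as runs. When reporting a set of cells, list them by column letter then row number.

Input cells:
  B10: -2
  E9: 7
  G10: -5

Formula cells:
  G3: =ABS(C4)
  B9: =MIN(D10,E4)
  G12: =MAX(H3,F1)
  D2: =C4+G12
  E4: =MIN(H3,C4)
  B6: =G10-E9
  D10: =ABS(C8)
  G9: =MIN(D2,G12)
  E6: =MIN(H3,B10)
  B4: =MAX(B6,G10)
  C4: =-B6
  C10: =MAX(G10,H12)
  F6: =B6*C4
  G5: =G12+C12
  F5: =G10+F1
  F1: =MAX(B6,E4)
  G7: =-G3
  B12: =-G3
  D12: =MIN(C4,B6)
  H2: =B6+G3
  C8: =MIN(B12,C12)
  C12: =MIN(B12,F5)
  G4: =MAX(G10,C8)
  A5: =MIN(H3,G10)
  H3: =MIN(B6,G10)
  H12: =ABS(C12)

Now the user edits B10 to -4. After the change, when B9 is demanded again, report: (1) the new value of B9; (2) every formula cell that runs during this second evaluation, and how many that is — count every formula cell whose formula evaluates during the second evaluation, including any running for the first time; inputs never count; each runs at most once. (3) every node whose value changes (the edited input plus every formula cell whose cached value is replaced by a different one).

Initial pass — values computed on the first demand:
  B6 = -5 - 7 = -12
  C4 = -(-12) = 12
  G3 = ABS(12) = 12
  B12 = -(12) = -12
  H3 = MIN(-12, -5) = -12
  E4 = MIN(-12, 12) = -12
  F1 = MAX(-12, -12) = -12
  F5 = -5 + -12 = -17
  C12 = MIN(-12, -17) = -17
  C8 = MIN(-12, -17) = -17
  D10 = ABS(-17) = 17
  B9 = MIN(17, -12) = -12

Second demand — change propagation:
  no demanded computation ever read B10, so the edit dirties nothing and nothing runs.

The important point: nothing the output needs ever reads B10, so the edit is invisible to it.

B9 now evaluates to -12.
Run set: none (0 run).
Changed values: B10.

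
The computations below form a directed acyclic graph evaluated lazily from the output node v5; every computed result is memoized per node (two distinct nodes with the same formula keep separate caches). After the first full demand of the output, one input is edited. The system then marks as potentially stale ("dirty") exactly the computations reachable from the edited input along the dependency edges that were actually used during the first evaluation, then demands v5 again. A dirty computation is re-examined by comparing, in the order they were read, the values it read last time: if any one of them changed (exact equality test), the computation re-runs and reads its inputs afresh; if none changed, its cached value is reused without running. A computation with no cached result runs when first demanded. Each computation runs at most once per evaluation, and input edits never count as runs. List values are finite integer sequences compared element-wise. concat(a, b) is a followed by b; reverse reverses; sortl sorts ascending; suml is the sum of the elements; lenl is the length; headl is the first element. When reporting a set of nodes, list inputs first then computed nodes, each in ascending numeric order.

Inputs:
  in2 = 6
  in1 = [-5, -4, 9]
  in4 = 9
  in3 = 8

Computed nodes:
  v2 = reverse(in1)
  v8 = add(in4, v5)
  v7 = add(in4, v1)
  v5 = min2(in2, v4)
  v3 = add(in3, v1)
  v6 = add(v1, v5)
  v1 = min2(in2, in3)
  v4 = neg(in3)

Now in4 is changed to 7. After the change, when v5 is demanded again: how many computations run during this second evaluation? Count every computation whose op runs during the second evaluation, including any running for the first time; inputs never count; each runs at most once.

First demand of the output computes:
  v4 = neg(8) = -8
  v5 = min2(6, -8) = -8

After the edit, cleaning proceeds:
  in4 only reaches undemanded nodes; the second demand re-runs nothing.

Note the shortcut — in4 feeds only undemanded nodes, so no recomputation happens.

0 computations run: none.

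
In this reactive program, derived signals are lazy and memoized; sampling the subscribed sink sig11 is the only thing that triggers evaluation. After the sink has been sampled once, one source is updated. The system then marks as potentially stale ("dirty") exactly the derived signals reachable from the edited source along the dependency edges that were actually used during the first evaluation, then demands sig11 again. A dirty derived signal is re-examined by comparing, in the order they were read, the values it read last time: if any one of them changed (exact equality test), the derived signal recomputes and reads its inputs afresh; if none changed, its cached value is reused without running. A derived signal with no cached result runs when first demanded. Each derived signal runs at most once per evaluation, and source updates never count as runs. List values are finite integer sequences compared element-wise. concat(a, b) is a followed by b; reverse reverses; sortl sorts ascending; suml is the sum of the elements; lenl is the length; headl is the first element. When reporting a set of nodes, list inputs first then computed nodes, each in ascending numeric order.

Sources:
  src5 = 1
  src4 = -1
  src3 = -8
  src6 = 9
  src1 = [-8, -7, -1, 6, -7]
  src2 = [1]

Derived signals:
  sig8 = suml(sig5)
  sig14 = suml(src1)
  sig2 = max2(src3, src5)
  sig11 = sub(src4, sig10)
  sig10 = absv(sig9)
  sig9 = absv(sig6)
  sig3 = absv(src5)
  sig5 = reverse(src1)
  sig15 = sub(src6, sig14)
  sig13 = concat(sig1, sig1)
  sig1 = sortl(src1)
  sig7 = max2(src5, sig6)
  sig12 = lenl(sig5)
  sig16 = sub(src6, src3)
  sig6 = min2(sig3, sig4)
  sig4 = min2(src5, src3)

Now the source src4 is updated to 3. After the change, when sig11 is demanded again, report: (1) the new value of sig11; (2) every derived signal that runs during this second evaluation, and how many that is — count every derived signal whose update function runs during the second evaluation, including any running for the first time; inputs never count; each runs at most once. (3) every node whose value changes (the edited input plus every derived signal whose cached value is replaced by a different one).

First demand of the output computes:
  sig3 = absv(1) = 1
  sig4 = min2(1, -8) = -8
  sig6 = min2(1, -8) = -8
  sig9 = absv(-8) = 8
  sig10 = absv(8) = 8
  sig11 = sub(-1, 8) = -9

After the edit, cleaning proceeds:
  sig11: a read changed (src4 -1->3) — executes, giving -5.

Demanding sig11 again yields -5.
1 derived signals run: sig11.
The nodes whose values change: src4, sig11.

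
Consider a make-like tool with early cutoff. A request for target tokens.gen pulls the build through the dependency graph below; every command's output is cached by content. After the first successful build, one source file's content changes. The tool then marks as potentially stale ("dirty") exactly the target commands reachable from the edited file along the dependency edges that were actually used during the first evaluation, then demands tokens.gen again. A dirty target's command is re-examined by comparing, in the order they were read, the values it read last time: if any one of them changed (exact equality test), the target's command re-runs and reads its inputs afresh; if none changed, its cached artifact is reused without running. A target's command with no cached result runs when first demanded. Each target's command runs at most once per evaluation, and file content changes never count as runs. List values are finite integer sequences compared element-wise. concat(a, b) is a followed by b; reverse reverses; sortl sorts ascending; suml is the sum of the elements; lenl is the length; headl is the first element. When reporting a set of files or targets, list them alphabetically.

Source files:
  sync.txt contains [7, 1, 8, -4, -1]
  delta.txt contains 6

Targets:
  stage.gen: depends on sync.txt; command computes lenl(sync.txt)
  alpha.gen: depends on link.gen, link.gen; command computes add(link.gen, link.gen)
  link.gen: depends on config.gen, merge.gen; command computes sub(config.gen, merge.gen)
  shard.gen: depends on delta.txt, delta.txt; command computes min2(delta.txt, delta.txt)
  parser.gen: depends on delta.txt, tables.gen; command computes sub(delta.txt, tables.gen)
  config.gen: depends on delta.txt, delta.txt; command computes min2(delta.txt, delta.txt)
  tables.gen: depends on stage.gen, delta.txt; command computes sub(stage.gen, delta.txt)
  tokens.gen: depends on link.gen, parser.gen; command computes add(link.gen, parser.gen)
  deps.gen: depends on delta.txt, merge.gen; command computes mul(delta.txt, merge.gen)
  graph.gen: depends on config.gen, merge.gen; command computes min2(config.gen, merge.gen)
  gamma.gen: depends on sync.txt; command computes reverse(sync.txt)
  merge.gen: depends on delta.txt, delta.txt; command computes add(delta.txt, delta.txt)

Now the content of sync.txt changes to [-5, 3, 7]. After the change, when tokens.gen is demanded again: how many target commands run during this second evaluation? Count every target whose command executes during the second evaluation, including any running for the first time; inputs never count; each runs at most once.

4 target commands run: parser.gen, stage.gen, tables.gen, tokens.gen.

First demand of the output computes:
  config.gen = min2(6, 6) = 6
  merge.gen = add(6, 6) = 12
  link.gen = sub(6, 12) = -6
  stage.gen = lenl([7, 1, 8, -4, -1]) = 5
  tables.gen = sub(5, 6) = -1
  parser.gen = sub(6, -1) = 7
  tokens.gen = add(-6, 7) = 1

After the edit, cleaning proceeds:
  stage.gen: a read changed (sync.txt [7, 1, 8, -4, -1]->[-5, 3, 7]) — executes, giving 3.
  tables.gen: a read changed (stage.gen 5->3) — executes, giving -3.
  parser.gen: a read changed (tables.gen -1->-3) — executes, giving 9.
  tokens.gen: a read changed (parser.gen 7->9) — executes, giving 3.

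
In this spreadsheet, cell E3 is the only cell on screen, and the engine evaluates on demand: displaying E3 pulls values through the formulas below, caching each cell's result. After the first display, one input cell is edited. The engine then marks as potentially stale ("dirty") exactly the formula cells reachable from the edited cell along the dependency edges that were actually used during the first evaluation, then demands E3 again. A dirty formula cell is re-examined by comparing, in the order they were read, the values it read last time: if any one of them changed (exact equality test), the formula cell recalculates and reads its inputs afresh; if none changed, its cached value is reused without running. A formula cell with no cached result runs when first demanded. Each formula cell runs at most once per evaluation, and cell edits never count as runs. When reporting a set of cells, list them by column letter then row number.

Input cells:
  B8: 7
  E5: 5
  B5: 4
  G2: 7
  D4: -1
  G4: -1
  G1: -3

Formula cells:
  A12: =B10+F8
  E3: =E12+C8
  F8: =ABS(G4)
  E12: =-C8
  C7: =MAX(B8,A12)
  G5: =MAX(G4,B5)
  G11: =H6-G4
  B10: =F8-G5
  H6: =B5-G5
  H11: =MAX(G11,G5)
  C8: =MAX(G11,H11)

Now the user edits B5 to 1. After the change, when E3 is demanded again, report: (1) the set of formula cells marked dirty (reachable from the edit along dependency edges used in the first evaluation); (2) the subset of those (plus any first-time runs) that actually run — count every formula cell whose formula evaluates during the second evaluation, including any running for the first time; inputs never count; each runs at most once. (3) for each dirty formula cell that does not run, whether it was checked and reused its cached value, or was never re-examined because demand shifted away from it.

Dirty set: C8, E3, E12, G5, G11, H6, H11.
Run set: C8, E3, E12, G5, H6, H11 (6 run).
Re-examined without running (cache reused): G11.
The important point: at G11 every value read last time is unchanged, so the dirty flag clears without a run.

Initial pass — values computed on the first demand:
  G5 = MAX(-1, 4) = 4
  H6 = 4 - 4 = 0
  G11 = 0 - -1 = 1
  H11 = MAX(1, 4) = 4
  C8 = MAX(1, 4) = 4
  E12 = -(4) = -4
  E3 = -4 + 4 = 0

Second demand — change propagation:
  G5: re-runs because B5 4->1; new result 1.
  H6: re-runs because B5 4->1; G5 4->1; new result 0 (unchanged).
  G11: re-examined; everything it read last time is the same (H6 unchanged, G4 unchanged) — cache 1 kept, no run.
  H11: re-runs because G5 4->1; new result 1.
  C8: re-runs because H11 4->1; new result 1.
  E12: re-runs because C8 4->1; new result -1.
  E3: re-runs because E12 -4->-1; C8 4->1; new result 0 (unchanged).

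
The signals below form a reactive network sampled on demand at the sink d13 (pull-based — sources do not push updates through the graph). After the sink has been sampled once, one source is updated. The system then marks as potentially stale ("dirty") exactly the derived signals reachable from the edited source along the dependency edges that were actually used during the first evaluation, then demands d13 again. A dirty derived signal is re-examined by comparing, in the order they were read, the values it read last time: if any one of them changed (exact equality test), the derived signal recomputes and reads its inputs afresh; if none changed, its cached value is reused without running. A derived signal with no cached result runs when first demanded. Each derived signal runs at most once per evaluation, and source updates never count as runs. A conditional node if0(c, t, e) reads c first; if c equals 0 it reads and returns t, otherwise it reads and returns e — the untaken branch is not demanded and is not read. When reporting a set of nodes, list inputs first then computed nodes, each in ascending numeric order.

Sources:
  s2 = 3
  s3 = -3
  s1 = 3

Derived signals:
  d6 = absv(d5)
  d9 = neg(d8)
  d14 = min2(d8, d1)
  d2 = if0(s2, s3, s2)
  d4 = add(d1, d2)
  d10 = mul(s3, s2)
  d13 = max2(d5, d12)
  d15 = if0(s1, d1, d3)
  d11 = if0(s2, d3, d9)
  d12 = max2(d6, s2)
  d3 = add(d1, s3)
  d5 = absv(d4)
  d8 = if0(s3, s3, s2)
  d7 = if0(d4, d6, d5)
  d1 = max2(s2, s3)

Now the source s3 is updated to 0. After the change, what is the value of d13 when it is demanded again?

Initial pass — values computed on the first demand:
  d1 = max2(3, -3) = 3
  d2 = if0(s2=3 -> else branch s2) = 3
  d4 = add(3, 3) = 6
  d5 = absv(6) = 6
  d6 = absv(6) = 6
  d12 = max2(6, 3) = 6
  d13 = max2(6, 6) = 6

Second demand — change propagation:
  d1: re-runs because s3 -3->0; new result 3 (unchanged).
  d4: re-examined; everything it read last time is the same (d1 unchanged, d2 unchanged) — cache 6 kept, no run.
  d5: re-examined; everything it read last time is the same (d4 unchanged) — cache 6 kept, no run.
  d6: re-examined; everything it read last time is the same (d5 unchanged) — cache 6 kept, no run.
  d12: re-examined; everything it read last time is the same (d6 unchanged, s2 unchanged) — cache 6 kept, no run.
  d13: re-examined; everything it read last time is the same (d5 unchanged, d12 unchanged) — cache 6 kept, no run.

The important point: d1 recomputes to an identical value, and the output ends up unchanged.

d13 now evaluates to 6.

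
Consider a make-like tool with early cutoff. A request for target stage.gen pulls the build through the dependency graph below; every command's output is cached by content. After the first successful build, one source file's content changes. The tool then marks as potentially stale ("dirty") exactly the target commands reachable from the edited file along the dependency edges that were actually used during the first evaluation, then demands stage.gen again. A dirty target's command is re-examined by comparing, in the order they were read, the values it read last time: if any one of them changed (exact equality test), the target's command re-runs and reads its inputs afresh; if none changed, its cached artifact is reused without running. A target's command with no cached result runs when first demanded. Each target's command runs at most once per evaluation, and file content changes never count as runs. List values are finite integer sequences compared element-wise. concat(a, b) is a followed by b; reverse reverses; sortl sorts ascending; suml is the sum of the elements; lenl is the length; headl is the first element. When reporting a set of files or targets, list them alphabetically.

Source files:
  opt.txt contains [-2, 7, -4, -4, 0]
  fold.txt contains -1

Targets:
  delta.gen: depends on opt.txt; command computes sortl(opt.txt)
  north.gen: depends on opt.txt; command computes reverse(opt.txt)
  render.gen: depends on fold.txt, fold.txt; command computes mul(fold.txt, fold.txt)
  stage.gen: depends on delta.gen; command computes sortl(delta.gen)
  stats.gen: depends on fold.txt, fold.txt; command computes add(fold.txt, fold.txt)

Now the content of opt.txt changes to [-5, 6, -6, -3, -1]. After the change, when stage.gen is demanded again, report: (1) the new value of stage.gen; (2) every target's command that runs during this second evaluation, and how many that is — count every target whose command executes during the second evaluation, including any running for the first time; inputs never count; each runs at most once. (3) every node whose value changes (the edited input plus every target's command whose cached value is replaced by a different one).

Demanding stage.gen again yields [-6, -5, -3, -1, 6].
2 target commands run: delta.gen, stage.gen.
The nodes whose values change: delta.gen, opt.txt, stage.gen.

First demand of the output computes:
  delta.gen = sortl([-2, 7, -4, -4, 0]) = [-4, -4, -2, 0, 7]
  stage.gen = sortl([-4, -4, -2, 0, 7]) = [-4, -4, -2, 0, 7]

After the edit, cleaning proceeds:
  delta.gen: a read changed (opt.txt [-2, 7, -4, -4, 0]->[-5, 6, -6, -3, -1]) — executes, giving [-6, -5, -3, -1, 6].
  stage.gen: a read changed (delta.gen [-4, -4, -2, 0, 7]->[-6, -5, -3, -1, 6]) — executes, giving [-6, -5, -3, -1, 6].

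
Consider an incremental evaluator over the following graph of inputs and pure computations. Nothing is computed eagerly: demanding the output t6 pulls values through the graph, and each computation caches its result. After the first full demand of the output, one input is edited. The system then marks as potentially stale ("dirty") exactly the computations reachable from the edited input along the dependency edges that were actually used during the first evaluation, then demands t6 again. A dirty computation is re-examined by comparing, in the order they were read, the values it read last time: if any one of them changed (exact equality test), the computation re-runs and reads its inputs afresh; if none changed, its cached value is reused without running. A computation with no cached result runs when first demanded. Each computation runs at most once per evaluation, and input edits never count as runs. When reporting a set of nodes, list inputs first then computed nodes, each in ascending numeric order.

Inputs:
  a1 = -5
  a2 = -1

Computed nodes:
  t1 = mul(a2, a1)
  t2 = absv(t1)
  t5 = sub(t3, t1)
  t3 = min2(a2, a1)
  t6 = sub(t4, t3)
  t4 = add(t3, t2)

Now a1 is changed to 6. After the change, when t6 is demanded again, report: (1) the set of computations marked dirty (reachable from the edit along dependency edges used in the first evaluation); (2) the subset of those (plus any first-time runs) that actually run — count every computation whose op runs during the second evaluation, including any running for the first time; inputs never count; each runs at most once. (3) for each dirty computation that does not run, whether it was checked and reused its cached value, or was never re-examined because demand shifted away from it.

Dirty set: t1, t2, t3, t4, t6.
Run set: t1, t2, t3, t4, t6 (5 run).
All dirty computations ended up running.

Initial pass — values computed on the first demand:
  t1 = mul(-1, -5) = 5
  t2 = absv(5) = 5
  t3 = min2(-1, -5) = -5
  t4 = add(-5, 5) = 0
  t6 = sub(0, -5) = 5

Second demand — change propagation:
  t1: re-runs because a1 -5->6; new result -6.
  t2: re-runs because t1 5->-6; new result 6.
  t3: re-runs because a1 -5->6; new result -1.
  t4: re-runs because t3 -5->-1; t2 5->6; new result 5.
  t6: re-runs because t4 0->5; t3 -5->-1; new result 6.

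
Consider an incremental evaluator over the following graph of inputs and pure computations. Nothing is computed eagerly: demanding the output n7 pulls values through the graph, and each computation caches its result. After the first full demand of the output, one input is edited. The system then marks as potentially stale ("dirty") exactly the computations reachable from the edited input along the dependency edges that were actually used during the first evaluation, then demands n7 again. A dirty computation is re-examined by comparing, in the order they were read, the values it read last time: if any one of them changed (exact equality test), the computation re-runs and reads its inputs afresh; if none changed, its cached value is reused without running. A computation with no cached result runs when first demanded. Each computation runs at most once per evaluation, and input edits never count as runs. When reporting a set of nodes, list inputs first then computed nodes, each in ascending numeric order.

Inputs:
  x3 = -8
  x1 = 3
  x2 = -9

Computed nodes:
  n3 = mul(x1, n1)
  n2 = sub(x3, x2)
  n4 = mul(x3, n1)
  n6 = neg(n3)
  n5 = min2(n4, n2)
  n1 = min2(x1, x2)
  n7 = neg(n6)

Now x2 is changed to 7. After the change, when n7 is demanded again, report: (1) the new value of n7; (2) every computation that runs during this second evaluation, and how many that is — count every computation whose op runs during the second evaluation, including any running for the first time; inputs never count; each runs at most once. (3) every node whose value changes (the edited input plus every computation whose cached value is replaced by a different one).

n7 now evaluates to 9.
Run set: n1, n3, n6, n7 (4 run).
Changed values: x2, n1, n3, n6, n7.

Initial pass — values computed on the first demand:
  n1 = min2(3, -9) = -9
  n3 = mul(3, -9) = -27
  n6 = neg(-27) = 27
  n7 = neg(27) = -27

Second demand — change propagation:
  n1: re-runs because x2 -9->7; new result 3.
  n3: re-runs because n1 -9->3; new result 9.
  n6: re-runs because n3 -27->9; new result -9.
  n7: re-runs because n6 27->-9; new result 9.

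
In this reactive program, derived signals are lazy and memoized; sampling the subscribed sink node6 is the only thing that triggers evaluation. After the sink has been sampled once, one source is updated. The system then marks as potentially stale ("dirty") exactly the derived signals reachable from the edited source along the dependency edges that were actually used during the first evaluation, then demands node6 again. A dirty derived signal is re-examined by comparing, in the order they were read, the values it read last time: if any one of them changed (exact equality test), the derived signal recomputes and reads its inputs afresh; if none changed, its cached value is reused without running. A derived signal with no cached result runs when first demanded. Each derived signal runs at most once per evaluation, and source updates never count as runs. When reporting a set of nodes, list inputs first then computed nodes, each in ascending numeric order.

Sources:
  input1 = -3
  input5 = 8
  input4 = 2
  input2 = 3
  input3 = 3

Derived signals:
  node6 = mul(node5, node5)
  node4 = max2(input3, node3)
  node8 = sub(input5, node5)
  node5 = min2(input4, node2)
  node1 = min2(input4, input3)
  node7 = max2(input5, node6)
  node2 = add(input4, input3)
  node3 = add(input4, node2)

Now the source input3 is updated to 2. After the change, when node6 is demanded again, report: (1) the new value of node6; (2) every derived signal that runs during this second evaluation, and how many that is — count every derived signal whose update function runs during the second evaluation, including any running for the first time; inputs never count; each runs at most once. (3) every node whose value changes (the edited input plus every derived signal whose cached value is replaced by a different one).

Demanding node6 again yields 4.
2 derived signals run: node2, node5.
The nodes whose values change: input3, node2.
Note the absorption at node5: it re-runs yet its value is the same, leaving the output's value untouched.

First demand of the output computes:
  node2 = add(2, 3) = 5
  node5 = min2(2, 5) = 2
  node6 = mul(2, 2) = 4

After the edit, cleaning proceeds:
  node2: a read changed (input3 3->2) — executes, giving 4.
  node5: a read changed (node2 5->4) — executes, giving 2 — identical to its old value.
  node6: dirty, but its reads are unchanged (node5 unchanged, node5 unchanged); cached 4 stands.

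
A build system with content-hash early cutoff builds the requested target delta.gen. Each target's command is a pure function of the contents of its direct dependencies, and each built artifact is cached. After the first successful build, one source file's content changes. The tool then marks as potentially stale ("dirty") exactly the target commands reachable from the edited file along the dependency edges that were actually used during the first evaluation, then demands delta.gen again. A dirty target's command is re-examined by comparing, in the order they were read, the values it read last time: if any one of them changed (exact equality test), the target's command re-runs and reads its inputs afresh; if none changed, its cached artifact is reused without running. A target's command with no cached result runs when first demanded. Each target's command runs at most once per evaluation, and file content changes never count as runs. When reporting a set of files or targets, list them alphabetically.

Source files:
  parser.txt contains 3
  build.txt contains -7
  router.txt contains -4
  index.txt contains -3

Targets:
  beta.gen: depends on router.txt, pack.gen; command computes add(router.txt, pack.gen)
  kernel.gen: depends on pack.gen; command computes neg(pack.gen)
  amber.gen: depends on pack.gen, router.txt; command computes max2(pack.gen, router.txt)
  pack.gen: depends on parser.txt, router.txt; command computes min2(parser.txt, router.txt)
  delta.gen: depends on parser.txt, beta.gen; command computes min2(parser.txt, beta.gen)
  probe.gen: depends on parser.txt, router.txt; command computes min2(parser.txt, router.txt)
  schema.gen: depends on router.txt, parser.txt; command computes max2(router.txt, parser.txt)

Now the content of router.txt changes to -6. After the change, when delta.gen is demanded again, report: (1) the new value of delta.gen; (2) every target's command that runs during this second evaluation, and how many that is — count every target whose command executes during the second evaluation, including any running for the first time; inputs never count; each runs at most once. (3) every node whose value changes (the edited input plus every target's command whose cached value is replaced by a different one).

First evaluation (everything demanded from the output):
  pack.gen = min2(3, -4) = -4
  beta.gen = add(-4, -4) = -8
  delta.gen = min2(3, -8) = -8

Propagation after the edit:
  pack.gen: runs — router.txt -4->-6; result -6.
  beta.gen: runs — router.txt -4->-6; pack.gen -4->-6; result -12.
  delta.gen: runs — beta.gen -8->-12; result -12.

New value of delta.gen: -12.
Target commands that run: beta.gen, delta.gen, pack.gen — 3 in total.
Values that change: beta.gen, delta.gen, pack.gen, router.txt.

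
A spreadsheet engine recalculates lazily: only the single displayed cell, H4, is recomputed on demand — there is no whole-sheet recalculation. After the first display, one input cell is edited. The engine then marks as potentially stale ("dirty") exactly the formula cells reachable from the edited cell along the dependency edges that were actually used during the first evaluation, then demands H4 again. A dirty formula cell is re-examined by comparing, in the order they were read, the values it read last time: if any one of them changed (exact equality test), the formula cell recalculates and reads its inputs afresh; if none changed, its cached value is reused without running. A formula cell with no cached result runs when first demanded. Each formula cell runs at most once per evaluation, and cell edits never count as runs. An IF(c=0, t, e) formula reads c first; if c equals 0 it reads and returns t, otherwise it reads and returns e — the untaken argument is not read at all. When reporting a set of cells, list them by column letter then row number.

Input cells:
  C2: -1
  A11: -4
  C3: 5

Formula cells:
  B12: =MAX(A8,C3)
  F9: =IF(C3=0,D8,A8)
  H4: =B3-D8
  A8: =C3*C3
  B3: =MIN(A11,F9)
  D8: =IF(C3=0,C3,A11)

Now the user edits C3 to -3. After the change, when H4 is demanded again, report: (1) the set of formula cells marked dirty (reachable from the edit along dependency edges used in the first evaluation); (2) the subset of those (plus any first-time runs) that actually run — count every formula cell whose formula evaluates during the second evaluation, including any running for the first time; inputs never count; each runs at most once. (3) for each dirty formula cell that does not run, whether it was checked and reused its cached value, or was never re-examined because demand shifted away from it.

Marked dirty: A8, B3, D8, F9, H4.
Formula cells that run: A8, B3, D8, F9 — 4 in total.
Checked but reused from cache: H4.
Key observation: the cutoff stops propagation at H4 — its inputs' values are unchanged, so it reuses its cache.

First evaluation (everything demanded from the output):
  A8 = 5 * 5 = 25
  D8 = IF(C3=0: C3=5 -> else branch A11) = -4
  F9 = IF(C3=0: C3=5 -> else branch A8) = 25
  B3 = MIN(-4, 25) = -4
  H4 = -4 - -4 = 0

Propagation after the edit:
  A8: runs — C3 5->-3; C3 5->-3; result 9.
  D8: runs — C3 5->-3; result -4 (same value as before).
  F9: runs — C3 5->-3; A8 25->9; result 9.
  B3: runs — F9 25->9; result -4 (same value as before).
  H4: checked — values it read are unchanged (B3 unchanged, D8 unchanged); reused cached 0 without running.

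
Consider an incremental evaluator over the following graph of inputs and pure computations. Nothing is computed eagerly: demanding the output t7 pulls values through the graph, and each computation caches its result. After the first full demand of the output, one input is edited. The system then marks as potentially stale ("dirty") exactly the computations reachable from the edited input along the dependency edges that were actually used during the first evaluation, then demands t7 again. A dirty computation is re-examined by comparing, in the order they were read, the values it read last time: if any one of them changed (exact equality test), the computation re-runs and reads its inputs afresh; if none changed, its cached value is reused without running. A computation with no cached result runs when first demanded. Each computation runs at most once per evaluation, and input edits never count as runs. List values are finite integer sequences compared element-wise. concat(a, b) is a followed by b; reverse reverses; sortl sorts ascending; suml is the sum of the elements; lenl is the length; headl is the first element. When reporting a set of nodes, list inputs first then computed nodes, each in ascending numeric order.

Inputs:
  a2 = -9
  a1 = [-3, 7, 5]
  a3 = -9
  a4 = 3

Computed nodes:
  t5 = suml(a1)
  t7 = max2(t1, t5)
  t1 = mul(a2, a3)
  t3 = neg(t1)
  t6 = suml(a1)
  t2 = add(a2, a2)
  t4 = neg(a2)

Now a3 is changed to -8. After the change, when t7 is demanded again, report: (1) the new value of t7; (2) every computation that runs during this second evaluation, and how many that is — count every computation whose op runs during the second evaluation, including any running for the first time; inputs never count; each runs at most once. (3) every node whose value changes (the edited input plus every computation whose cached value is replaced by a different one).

Initial pass — values computed on the first demand:
  t1 = mul(-9, -9) = 81
  t5 = suml([-3, 7, 5]) = 9
  t7 = max2(81, 9) = 81

Second demand — change propagation:
  t1: re-runs because a3 -9->-8; new result 72.
  t7: re-runs because t1 81->72; new result 72.

t7 now evaluates to 72.
Run set: t1, t7 (2 run).
Changed values: a3, t1, t7.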